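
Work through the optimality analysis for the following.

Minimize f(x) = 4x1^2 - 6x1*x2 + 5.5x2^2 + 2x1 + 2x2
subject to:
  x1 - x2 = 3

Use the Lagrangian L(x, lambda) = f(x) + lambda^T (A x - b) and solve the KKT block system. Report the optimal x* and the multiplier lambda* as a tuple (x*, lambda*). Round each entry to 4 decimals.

Form the Lagrangian:
  L(x, lambda) = (1/2) x^T Q x + c^T x + lambda^T (A x - b)
Stationarity (grad_x L = 0): Q x + c + A^T lambda = 0.
Primal feasibility: A x = b.

This gives the KKT block system:
  [ Q   A^T ] [ x     ]   [-c ]
  [ A    0  ] [ lambda ] = [ b ]

Solving the linear system:
  x*      = (1.5714, -1.4286)
  lambda* = (-23.1429)
  f(x*)   = 34.8571

x* = (1.5714, -1.4286), lambda* = (-23.1429)


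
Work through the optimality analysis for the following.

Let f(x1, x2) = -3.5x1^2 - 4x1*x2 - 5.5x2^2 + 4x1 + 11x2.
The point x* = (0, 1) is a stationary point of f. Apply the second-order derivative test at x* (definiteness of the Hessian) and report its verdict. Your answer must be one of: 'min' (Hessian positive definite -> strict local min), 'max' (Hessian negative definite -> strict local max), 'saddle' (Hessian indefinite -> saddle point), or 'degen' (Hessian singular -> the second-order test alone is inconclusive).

Compute the Hessian H = grad^2 f:
  H = [[-7, -4], [-4, -11]]
Verify stationarity: grad f(x*) = H x* + g = (0, 0).
Eigenvalues of H: -13.4721, -4.5279.
Both eigenvalues < 0, so H is negative definite -> x* is a strict local max.

max


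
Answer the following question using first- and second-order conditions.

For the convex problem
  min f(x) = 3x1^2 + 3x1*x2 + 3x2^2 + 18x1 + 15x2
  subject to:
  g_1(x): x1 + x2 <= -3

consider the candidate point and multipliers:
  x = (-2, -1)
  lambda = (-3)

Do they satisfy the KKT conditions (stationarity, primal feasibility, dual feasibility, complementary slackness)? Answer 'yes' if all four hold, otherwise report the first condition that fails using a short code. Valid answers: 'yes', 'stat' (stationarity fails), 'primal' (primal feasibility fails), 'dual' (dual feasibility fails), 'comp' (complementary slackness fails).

Gradient of f: grad f(x) = Q x + c = (3, 3)
Constraint values g_i(x) = a_i^T x - b_i:
  g_1((-2, -1)) = 0
Stationarity residual: grad f(x) + sum_i lambda_i a_i = (0, 0)
  -> stationarity OK
Primal feasibility (all g_i <= 0): OK
Dual feasibility (all lambda_i >= 0): FAILS
Complementary slackness (lambda_i * g_i(x) = 0 for all i): OK

Verdict: the first failing condition is dual_feasibility -> dual.

dual


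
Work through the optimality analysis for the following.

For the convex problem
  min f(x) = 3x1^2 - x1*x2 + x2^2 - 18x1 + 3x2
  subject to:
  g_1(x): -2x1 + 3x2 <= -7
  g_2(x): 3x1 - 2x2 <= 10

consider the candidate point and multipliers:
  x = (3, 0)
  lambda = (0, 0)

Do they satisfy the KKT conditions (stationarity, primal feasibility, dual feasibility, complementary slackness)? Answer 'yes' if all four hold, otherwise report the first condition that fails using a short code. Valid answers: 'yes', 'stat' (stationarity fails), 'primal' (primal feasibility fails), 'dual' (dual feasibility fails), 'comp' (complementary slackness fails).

Gradient of f: grad f(x) = Q x + c = (0, 0)
Constraint values g_i(x) = a_i^T x - b_i:
  g_1((3, 0)) = 1
  g_2((3, 0)) = -1
Stationarity residual: grad f(x) + sum_i lambda_i a_i = (0, 0)
  -> stationarity OK
Primal feasibility (all g_i <= 0): FAILS
Dual feasibility (all lambda_i >= 0): OK
Complementary slackness (lambda_i * g_i(x) = 0 for all i): OK

Verdict: the first failing condition is primal_feasibility -> primal.

primal


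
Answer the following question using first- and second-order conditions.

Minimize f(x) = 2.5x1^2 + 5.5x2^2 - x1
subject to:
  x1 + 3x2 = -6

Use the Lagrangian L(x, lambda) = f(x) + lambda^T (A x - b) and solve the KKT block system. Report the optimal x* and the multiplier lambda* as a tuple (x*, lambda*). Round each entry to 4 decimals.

Form the Lagrangian:
  L(x, lambda) = (1/2) x^T Q x + c^T x + lambda^T (A x - b)
Stationarity (grad_x L = 0): Q x + c + A^T lambda = 0.
Primal feasibility: A x = b.

This gives the KKT block system:
  [ Q   A^T ] [ x     ]   [-c ]
  [ A    0  ] [ lambda ] = [ b ]

Solving the linear system:
  x*      = (-1.0179, -1.6607)
  lambda* = (6.0893)
  f(x*)   = 18.7768

x* = (-1.0179, -1.6607), lambda* = (6.0893)


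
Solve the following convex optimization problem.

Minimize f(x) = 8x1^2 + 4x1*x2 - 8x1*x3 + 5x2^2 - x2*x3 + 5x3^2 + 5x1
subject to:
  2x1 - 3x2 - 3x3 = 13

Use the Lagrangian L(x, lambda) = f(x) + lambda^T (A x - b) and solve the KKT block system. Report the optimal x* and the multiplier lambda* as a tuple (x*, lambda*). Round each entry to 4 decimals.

Form the Lagrangian:
  L(x, lambda) = (1/2) x^T Q x + c^T x + lambda^T (A x - b)
Stationarity (grad_x L = 0): Q x + c + A^T lambda = 0.
Primal feasibility: A x = b.

This gives the KKT block system:
  [ Q   A^T ] [ x     ]   [-c ]
  [ A    0  ] [ lambda ] = [ b ]

Solving the linear system:
  x*      = (-0.0759, -2.1506, -2.2333)
  lambda* = (-6.5253)
  f(x*)   = 42.2247

x* = (-0.0759, -2.1506, -2.2333), lambda* = (-6.5253)


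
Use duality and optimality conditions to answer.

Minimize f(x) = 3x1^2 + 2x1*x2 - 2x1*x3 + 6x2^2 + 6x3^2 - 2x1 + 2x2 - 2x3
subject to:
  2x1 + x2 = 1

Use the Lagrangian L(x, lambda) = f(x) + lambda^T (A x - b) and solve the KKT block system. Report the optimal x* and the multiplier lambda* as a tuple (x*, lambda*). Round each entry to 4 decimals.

Form the Lagrangian:
  L(x, lambda) = (1/2) x^T Q x + c^T x + lambda^T (A x - b)
Stationarity (grad_x L = 0): Q x + c + A^T lambda = 0.
Primal feasibility: A x = b.

This gives the KKT block system:
  [ Q   A^T ] [ x     ]   [-c ]
  [ A    0  ] [ lambda ] = [ b ]

Solving the linear system:
  x*      = (0.6204, -0.2409, 0.2701)
  lambda* = (-0.3504)
  f(x*)   = -0.9562

x* = (0.6204, -0.2409, 0.2701), lambda* = (-0.3504)


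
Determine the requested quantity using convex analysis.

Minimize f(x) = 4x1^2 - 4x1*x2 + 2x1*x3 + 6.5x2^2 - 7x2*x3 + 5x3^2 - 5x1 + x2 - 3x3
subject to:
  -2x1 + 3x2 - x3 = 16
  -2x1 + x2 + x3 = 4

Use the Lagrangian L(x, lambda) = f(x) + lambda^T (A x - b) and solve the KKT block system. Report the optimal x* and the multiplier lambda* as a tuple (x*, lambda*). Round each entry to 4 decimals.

Form the Lagrangian:
  L(x, lambda) = (1/2) x^T Q x + c^T x + lambda^T (A x - b)
Stationarity (grad_x L = 0): Q x + c + A^T lambda = 0.
Primal feasibility: A x = b.

This gives the KKT block system:
  [ Q   A^T ] [ x     ]   [-c ]
  [ A    0  ] [ lambda ] = [ b ]

Solving the linear system:
  x*      = (0.1538, 5.1538, -0.8462)
  lambda* = (-30.1346, 17.0962)
  f(x*)   = 210.3462

x* = (0.1538, 5.1538, -0.8462), lambda* = (-30.1346, 17.0962)


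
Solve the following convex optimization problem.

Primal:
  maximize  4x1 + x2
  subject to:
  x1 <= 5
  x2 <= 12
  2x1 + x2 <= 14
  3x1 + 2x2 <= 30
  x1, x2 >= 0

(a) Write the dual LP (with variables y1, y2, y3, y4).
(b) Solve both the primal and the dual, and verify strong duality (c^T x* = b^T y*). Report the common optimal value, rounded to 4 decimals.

The standard primal-dual pair for 'max c^T x s.t. A x <= b, x >= 0' is:
  Dual:  min b^T y  s.t.  A^T y >= c,  y >= 0.

So the dual LP is:
  minimize  5y1 + 12y2 + 14y3 + 30y4
  subject to:
    y1 + 2y3 + 3y4 >= 4
    y2 + y3 + 2y4 >= 1
    y1, y2, y3, y4 >= 0

Solving the primal: x* = (5, 4).
  primal value c^T x* = 24.
Solving the dual: y* = (2, 0, 1, 0).
  dual value b^T y* = 24.
Strong duality: c^T x* = b^T y*. Confirmed.

24


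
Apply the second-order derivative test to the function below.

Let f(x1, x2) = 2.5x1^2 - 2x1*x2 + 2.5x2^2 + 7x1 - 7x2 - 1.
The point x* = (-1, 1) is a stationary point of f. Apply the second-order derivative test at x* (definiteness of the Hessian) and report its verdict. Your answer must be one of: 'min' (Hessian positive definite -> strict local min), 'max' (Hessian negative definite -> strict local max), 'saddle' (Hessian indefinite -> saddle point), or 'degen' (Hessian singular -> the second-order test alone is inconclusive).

Compute the Hessian H = grad^2 f:
  H = [[5, -2], [-2, 5]]
Verify stationarity: grad f(x*) = H x* + g = (0, 0).
Eigenvalues of H: 3, 7.
Both eigenvalues > 0, so H is positive definite -> x* is a strict local min.

min


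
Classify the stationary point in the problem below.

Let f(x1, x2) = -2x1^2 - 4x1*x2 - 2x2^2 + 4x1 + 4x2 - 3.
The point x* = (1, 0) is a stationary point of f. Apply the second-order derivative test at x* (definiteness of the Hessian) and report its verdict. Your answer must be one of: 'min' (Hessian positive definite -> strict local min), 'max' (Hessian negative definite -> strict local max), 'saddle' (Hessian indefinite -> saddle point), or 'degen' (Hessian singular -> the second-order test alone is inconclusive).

Compute the Hessian H = grad^2 f:
  H = [[-4, -4], [-4, -4]]
Verify stationarity: grad f(x*) = H x* + g = (0, 0).
Eigenvalues of H: -8, 0.
H has a zero eigenvalue (singular; negative semidefinite but not definite), so H is neither positive definite, negative definite, nor indefinite. The second-order test alone is inconclusive -> degen.
(Indeed, f is constant along the null direction of H through x*, so x* is not a strict local extremum.)

degen


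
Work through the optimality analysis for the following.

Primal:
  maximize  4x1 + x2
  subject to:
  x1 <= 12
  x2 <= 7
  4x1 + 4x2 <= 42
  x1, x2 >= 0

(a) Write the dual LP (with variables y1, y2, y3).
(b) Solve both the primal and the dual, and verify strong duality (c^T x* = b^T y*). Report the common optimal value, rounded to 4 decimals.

The standard primal-dual pair for 'max c^T x s.t. A x <= b, x >= 0' is:
  Dual:  min b^T y  s.t.  A^T y >= c,  y >= 0.

So the dual LP is:
  minimize  12y1 + 7y2 + 42y3
  subject to:
    y1 + 4y3 >= 4
    y2 + 4y3 >= 1
    y1, y2, y3 >= 0

Solving the primal: x* = (10.5, 0).
  primal value c^T x* = 42.
Solving the dual: y* = (0, 0, 1).
  dual value b^T y* = 42.
Strong duality: c^T x* = b^T y*. Confirmed.

42


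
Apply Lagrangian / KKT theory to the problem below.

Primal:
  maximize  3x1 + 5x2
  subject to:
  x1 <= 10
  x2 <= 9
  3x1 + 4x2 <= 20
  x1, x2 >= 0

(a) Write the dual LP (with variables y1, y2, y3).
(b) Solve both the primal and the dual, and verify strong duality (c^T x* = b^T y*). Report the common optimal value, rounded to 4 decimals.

The standard primal-dual pair for 'max c^T x s.t. A x <= b, x >= 0' is:
  Dual:  min b^T y  s.t.  A^T y >= c,  y >= 0.

So the dual LP is:
  minimize  10y1 + 9y2 + 20y3
  subject to:
    y1 + 3y3 >= 3
    y2 + 4y3 >= 5
    y1, y2, y3 >= 0

Solving the primal: x* = (0, 5).
  primal value c^T x* = 25.
Solving the dual: y* = (0, 0, 1.25).
  dual value b^T y* = 25.
Strong duality: c^T x* = b^T y*. Confirmed.

25


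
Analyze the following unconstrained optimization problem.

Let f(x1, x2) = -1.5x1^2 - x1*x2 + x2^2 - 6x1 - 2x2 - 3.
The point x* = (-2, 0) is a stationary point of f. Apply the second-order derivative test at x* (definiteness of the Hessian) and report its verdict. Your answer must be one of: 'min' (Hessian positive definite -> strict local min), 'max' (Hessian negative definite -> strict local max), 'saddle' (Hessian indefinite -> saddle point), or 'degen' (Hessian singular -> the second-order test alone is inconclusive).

Compute the Hessian H = grad^2 f:
  H = [[-3, -1], [-1, 2]]
Verify stationarity: grad f(x*) = H x* + g = (0, 0).
Eigenvalues of H: -3.1926, 2.1926.
Eigenvalues have mixed signs, so H is indefinite -> x* is a saddle point.

saddle


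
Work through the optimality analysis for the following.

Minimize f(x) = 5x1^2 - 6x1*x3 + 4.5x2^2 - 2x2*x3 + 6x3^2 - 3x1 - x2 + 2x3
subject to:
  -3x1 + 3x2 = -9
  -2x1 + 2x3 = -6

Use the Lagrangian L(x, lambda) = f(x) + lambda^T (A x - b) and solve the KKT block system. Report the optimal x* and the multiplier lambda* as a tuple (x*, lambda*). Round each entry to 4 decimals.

Form the Lagrangian:
  L(x, lambda) = (1/2) x^T Q x + c^T x + lambda^T (A x - b)
Stationarity (grad_x L = 0): Q x + c + A^T lambda = 0.
Primal feasibility: A x = b.

This gives the KKT block system:
  [ Q   A^T ] [ x     ]   [-c ]
  [ A    0  ] [ lambda ] = [ b ]

Solving the linear system:
  x*      = (2.3333, -0.6667, -0.6667)
  lambda* = (1.8889, 9.3333)
  f(x*)   = 32.6667

x* = (2.3333, -0.6667, -0.6667), lambda* = (1.8889, 9.3333)


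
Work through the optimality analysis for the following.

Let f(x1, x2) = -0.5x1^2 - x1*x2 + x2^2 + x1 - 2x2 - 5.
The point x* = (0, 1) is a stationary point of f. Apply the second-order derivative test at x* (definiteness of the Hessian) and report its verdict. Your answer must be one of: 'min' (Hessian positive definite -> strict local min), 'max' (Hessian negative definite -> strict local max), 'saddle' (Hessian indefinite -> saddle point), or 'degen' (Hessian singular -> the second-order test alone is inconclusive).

Compute the Hessian H = grad^2 f:
  H = [[-1, -1], [-1, 2]]
Verify stationarity: grad f(x*) = H x* + g = (0, 0).
Eigenvalues of H: -1.3028, 2.3028.
Eigenvalues have mixed signs, so H is indefinite -> x* is a saddle point.

saddle


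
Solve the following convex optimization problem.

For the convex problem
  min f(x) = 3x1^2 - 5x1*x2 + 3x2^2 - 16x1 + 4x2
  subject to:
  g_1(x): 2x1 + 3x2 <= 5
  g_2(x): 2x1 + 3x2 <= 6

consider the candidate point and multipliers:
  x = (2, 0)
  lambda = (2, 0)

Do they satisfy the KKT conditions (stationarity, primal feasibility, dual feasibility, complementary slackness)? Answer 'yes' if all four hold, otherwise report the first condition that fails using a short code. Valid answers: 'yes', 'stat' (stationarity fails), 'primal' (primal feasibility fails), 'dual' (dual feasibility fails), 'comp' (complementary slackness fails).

Gradient of f: grad f(x) = Q x + c = (-4, -6)
Constraint values g_i(x) = a_i^T x - b_i:
  g_1((2, 0)) = -1
  g_2((2, 0)) = -2
Stationarity residual: grad f(x) + sum_i lambda_i a_i = (0, 0)
  -> stationarity OK
Primal feasibility (all g_i <= 0): OK
Dual feasibility (all lambda_i >= 0): OK
Complementary slackness (lambda_i * g_i(x) = 0 for all i): FAILS

Verdict: the first failing condition is complementary_slackness -> comp.

comp


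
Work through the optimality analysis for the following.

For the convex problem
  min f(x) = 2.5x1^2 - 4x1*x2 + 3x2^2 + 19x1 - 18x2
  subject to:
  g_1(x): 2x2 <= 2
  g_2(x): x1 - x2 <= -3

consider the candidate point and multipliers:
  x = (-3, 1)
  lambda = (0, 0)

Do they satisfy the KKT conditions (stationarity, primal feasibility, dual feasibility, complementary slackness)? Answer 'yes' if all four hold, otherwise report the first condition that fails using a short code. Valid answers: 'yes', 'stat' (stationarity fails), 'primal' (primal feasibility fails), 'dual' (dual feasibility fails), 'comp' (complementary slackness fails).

Gradient of f: grad f(x) = Q x + c = (0, 0)
Constraint values g_i(x) = a_i^T x - b_i:
  g_1((-3, 1)) = 0
  g_2((-3, 1)) = -1
Stationarity residual: grad f(x) + sum_i lambda_i a_i = (0, 0)
  -> stationarity OK
Primal feasibility (all g_i <= 0): OK
Dual feasibility (all lambda_i >= 0): OK
Complementary slackness (lambda_i * g_i(x) = 0 for all i): OK

Verdict: yes, KKT holds.

yes


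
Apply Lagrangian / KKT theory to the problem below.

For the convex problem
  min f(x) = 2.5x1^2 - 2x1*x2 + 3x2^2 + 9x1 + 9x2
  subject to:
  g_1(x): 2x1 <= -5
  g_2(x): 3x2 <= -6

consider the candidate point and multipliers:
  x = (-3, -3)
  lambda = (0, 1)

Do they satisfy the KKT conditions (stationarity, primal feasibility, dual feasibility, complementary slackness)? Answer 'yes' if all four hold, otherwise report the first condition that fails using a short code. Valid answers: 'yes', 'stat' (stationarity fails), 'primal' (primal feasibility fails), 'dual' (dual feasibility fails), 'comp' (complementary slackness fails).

Gradient of f: grad f(x) = Q x + c = (0, -3)
Constraint values g_i(x) = a_i^T x - b_i:
  g_1((-3, -3)) = -1
  g_2((-3, -3)) = -3
Stationarity residual: grad f(x) + sum_i lambda_i a_i = (0, 0)
  -> stationarity OK
Primal feasibility (all g_i <= 0): OK
Dual feasibility (all lambda_i >= 0): OK
Complementary slackness (lambda_i * g_i(x) = 0 for all i): FAILS

Verdict: the first failing condition is complementary_slackness -> comp.

comp


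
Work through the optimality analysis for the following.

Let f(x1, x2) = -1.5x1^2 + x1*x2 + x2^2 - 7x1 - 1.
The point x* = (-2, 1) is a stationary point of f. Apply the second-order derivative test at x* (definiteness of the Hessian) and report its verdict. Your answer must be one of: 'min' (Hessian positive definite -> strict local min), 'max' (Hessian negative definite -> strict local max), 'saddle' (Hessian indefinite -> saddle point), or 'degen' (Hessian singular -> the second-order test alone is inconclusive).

Compute the Hessian H = grad^2 f:
  H = [[-3, 1], [1, 2]]
Verify stationarity: grad f(x*) = H x* + g = (0, 0).
Eigenvalues of H: -3.1926, 2.1926.
Eigenvalues have mixed signs, so H is indefinite -> x* is a saddle point.

saddle


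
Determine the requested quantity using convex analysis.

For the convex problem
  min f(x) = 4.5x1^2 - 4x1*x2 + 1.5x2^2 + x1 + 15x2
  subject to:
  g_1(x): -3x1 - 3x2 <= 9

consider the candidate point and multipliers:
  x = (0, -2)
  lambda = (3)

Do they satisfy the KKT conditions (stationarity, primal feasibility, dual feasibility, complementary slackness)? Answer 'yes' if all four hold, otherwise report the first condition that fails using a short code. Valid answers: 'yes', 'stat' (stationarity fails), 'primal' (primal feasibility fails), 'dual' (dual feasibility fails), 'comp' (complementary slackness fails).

Gradient of f: grad f(x) = Q x + c = (9, 9)
Constraint values g_i(x) = a_i^T x - b_i:
  g_1((0, -2)) = -3
Stationarity residual: grad f(x) + sum_i lambda_i a_i = (0, 0)
  -> stationarity OK
Primal feasibility (all g_i <= 0): OK
Dual feasibility (all lambda_i >= 0): OK
Complementary slackness (lambda_i * g_i(x) = 0 for all i): FAILS

Verdict: the first failing condition is complementary_slackness -> comp.

comp


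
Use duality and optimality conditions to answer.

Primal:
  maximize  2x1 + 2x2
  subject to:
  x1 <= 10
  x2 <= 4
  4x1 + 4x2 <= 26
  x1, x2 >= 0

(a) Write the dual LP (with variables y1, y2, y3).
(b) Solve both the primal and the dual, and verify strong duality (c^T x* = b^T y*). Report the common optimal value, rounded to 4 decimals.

The standard primal-dual pair for 'max c^T x s.t. A x <= b, x >= 0' is:
  Dual:  min b^T y  s.t.  A^T y >= c,  y >= 0.

So the dual LP is:
  minimize  10y1 + 4y2 + 26y3
  subject to:
    y1 + 4y3 >= 2
    y2 + 4y3 >= 2
    y1, y2, y3 >= 0

Solving the primal: x* = (6.5, 0).
  primal value c^T x* = 13.
Solving the dual: y* = (0, 0, 0.5).
  dual value b^T y* = 13.
Strong duality: c^T x* = b^T y*. Confirmed.

13


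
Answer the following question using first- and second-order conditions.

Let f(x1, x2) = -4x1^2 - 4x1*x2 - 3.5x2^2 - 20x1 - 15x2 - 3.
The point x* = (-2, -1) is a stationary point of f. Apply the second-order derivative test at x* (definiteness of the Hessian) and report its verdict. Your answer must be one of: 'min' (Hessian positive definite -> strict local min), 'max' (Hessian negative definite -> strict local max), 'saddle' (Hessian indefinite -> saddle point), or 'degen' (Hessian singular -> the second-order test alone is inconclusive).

Compute the Hessian H = grad^2 f:
  H = [[-8, -4], [-4, -7]]
Verify stationarity: grad f(x*) = H x* + g = (0, 0).
Eigenvalues of H: -11.5311, -3.4689.
Both eigenvalues < 0, so H is negative definite -> x* is a strict local max.

max


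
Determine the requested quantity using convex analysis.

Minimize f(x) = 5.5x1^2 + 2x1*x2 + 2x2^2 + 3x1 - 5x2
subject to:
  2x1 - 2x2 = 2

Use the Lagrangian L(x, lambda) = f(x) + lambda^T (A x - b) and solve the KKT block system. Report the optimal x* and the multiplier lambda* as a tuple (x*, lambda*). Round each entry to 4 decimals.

Form the Lagrangian:
  L(x, lambda) = (1/2) x^T Q x + c^T x + lambda^T (A x - b)
Stationarity (grad_x L = 0): Q x + c + A^T lambda = 0.
Primal feasibility: A x = b.

This gives the KKT block system:
  [ Q   A^T ] [ x     ]   [-c ]
  [ A    0  ] [ lambda ] = [ b ]

Solving the linear system:
  x*      = (0.4211, -0.5789)
  lambda* = (-3.2368)
  f(x*)   = 5.3158

x* = (0.4211, -0.5789), lambda* = (-3.2368)


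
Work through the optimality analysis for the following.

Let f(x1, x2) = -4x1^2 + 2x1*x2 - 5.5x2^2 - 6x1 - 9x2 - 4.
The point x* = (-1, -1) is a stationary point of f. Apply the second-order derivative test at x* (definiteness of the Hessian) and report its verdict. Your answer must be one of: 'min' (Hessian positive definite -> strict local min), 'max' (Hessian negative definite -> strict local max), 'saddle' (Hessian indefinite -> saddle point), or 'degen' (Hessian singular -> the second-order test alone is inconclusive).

Compute the Hessian H = grad^2 f:
  H = [[-8, 2], [2, -11]]
Verify stationarity: grad f(x*) = H x* + g = (0, 0).
Eigenvalues of H: -12, -7.
Both eigenvalues < 0, so H is negative definite -> x* is a strict local max.

max


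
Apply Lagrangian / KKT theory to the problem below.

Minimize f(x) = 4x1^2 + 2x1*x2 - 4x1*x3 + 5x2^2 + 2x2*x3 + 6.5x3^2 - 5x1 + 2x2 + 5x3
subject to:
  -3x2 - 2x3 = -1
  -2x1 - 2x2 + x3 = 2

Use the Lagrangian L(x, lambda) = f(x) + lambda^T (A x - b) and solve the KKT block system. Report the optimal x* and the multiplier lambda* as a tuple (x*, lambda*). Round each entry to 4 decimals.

Form the Lagrangian:
  L(x, lambda) = (1/2) x^T Q x + c^T x + lambda^T (A x - b)
Stationarity (grad_x L = 0): Q x + c + A^T lambda = 0.
Primal feasibility: A x = b.

This gives the KKT block system:
  [ Q   A^T ] [ x     ]   [-c ]
  [ A    0  ] [ lambda ] = [ b ]

Solving the linear system:
  x*      = (-0.6029, -0.084, 0.6261)
  lambda* = (4.5672, -6.2479)
  f(x*)   = 11.52

x* = (-0.6029, -0.084, 0.6261), lambda* = (4.5672, -6.2479)


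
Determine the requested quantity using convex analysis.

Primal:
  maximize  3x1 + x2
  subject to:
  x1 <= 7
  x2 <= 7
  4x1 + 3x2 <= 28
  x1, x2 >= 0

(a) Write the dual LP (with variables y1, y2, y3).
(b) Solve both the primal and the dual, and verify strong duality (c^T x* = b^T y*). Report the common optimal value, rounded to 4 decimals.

The standard primal-dual pair for 'max c^T x s.t. A x <= b, x >= 0' is:
  Dual:  min b^T y  s.t.  A^T y >= c,  y >= 0.

So the dual LP is:
  minimize  7y1 + 7y2 + 28y3
  subject to:
    y1 + 4y3 >= 3
    y2 + 3y3 >= 1
    y1, y2, y3 >= 0

Solving the primal: x* = (7, 0).
  primal value c^T x* = 21.
Solving the dual: y* = (1.6667, 0, 0.3333).
  dual value b^T y* = 21.
Strong duality: c^T x* = b^T y*. Confirmed.

21


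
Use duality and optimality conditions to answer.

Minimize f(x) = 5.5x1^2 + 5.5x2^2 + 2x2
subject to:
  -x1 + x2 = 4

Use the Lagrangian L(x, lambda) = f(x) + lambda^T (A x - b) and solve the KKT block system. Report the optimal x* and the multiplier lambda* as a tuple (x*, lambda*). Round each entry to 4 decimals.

Form the Lagrangian:
  L(x, lambda) = (1/2) x^T Q x + c^T x + lambda^T (A x - b)
Stationarity (grad_x L = 0): Q x + c + A^T lambda = 0.
Primal feasibility: A x = b.

This gives the KKT block system:
  [ Q   A^T ] [ x     ]   [-c ]
  [ A    0  ] [ lambda ] = [ b ]

Solving the linear system:
  x*      = (-2.0909, 1.9091)
  lambda* = (-23)
  f(x*)   = 47.9091

x* = (-2.0909, 1.9091), lambda* = (-23)


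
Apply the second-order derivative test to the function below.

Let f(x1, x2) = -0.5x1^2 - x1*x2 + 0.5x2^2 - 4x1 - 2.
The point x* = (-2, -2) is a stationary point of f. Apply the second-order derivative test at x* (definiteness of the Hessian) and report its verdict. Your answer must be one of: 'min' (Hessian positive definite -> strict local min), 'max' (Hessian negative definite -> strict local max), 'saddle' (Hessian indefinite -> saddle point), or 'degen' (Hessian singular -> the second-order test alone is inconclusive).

Compute the Hessian H = grad^2 f:
  H = [[-1, -1], [-1, 1]]
Verify stationarity: grad f(x*) = H x* + g = (0, 0).
Eigenvalues of H: -1.4142, 1.4142.
Eigenvalues have mixed signs, so H is indefinite -> x* is a saddle point.

saddle


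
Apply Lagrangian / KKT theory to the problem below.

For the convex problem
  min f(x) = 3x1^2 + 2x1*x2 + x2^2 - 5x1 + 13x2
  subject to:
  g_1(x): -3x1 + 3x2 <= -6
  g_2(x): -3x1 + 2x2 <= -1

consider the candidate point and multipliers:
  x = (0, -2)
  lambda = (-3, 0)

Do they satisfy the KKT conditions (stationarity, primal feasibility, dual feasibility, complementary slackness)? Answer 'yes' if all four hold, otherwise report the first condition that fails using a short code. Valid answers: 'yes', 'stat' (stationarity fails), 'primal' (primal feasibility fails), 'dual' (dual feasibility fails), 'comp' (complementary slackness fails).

Gradient of f: grad f(x) = Q x + c = (-9, 9)
Constraint values g_i(x) = a_i^T x - b_i:
  g_1((0, -2)) = 0
  g_2((0, -2)) = -3
Stationarity residual: grad f(x) + sum_i lambda_i a_i = (0, 0)
  -> stationarity OK
Primal feasibility (all g_i <= 0): OK
Dual feasibility (all lambda_i >= 0): FAILS
Complementary slackness (lambda_i * g_i(x) = 0 for all i): OK

Verdict: the first failing condition is dual_feasibility -> dual.

dual


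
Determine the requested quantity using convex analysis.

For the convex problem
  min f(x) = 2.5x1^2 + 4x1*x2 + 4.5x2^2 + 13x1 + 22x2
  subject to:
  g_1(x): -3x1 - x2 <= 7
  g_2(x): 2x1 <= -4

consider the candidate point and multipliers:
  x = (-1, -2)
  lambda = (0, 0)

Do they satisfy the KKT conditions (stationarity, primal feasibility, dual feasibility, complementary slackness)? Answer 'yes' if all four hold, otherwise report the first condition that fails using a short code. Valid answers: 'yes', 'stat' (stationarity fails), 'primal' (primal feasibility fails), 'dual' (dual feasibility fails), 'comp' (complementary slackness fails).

Gradient of f: grad f(x) = Q x + c = (0, 0)
Constraint values g_i(x) = a_i^T x - b_i:
  g_1((-1, -2)) = -2
  g_2((-1, -2)) = 2
Stationarity residual: grad f(x) + sum_i lambda_i a_i = (0, 0)
  -> stationarity OK
Primal feasibility (all g_i <= 0): FAILS
Dual feasibility (all lambda_i >= 0): OK
Complementary slackness (lambda_i * g_i(x) = 0 for all i): OK

Verdict: the first failing condition is primal_feasibility -> primal.

primal


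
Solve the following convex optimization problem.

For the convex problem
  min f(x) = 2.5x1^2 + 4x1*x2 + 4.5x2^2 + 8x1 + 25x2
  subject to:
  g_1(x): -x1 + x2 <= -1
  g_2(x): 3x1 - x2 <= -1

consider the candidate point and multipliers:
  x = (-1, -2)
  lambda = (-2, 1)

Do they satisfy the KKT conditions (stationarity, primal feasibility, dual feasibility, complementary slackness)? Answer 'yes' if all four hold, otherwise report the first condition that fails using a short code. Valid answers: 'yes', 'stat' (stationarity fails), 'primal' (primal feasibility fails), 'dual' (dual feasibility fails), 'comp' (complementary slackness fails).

Gradient of f: grad f(x) = Q x + c = (-5, 3)
Constraint values g_i(x) = a_i^T x - b_i:
  g_1((-1, -2)) = 0
  g_2((-1, -2)) = 0
Stationarity residual: grad f(x) + sum_i lambda_i a_i = (0, 0)
  -> stationarity OK
Primal feasibility (all g_i <= 0): OK
Dual feasibility (all lambda_i >= 0): FAILS
Complementary slackness (lambda_i * g_i(x) = 0 for all i): OK

Verdict: the first failing condition is dual_feasibility -> dual.

dual


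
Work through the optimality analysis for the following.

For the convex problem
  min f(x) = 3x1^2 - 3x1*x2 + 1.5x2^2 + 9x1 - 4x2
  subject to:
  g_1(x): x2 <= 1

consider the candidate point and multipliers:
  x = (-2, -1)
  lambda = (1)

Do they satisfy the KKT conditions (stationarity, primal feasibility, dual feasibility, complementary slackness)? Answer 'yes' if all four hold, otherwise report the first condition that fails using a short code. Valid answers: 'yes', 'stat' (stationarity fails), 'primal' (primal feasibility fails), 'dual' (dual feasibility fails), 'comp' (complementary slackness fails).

Gradient of f: grad f(x) = Q x + c = (0, -1)
Constraint values g_i(x) = a_i^T x - b_i:
  g_1((-2, -1)) = -2
Stationarity residual: grad f(x) + sum_i lambda_i a_i = (0, 0)
  -> stationarity OK
Primal feasibility (all g_i <= 0): OK
Dual feasibility (all lambda_i >= 0): OK
Complementary slackness (lambda_i * g_i(x) = 0 for all i): FAILS

Verdict: the first failing condition is complementary_slackness -> comp.

comp


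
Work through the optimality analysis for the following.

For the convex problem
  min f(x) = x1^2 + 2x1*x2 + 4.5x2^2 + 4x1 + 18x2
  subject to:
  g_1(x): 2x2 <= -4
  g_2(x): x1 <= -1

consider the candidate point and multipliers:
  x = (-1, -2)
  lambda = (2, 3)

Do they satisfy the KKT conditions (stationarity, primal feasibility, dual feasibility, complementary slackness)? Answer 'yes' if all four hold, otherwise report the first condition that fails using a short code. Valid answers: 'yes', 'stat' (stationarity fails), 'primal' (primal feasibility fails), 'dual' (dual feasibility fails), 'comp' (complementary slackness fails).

Gradient of f: grad f(x) = Q x + c = (-2, -2)
Constraint values g_i(x) = a_i^T x - b_i:
  g_1((-1, -2)) = 0
  g_2((-1, -2)) = 0
Stationarity residual: grad f(x) + sum_i lambda_i a_i = (1, 2)
  -> stationarity FAILS
Primal feasibility (all g_i <= 0): OK
Dual feasibility (all lambda_i >= 0): OK
Complementary slackness (lambda_i * g_i(x) = 0 for all i): OK

Verdict: the first failing condition is stationarity -> stat.

stat


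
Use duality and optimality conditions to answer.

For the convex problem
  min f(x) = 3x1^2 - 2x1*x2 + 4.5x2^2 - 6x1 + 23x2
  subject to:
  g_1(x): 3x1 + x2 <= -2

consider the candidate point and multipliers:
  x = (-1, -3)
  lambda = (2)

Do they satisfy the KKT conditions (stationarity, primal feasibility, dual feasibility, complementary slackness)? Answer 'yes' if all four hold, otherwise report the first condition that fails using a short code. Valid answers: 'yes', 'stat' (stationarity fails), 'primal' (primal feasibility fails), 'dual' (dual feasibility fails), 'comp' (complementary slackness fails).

Gradient of f: grad f(x) = Q x + c = (-6, -2)
Constraint values g_i(x) = a_i^T x - b_i:
  g_1((-1, -3)) = -4
Stationarity residual: grad f(x) + sum_i lambda_i a_i = (0, 0)
  -> stationarity OK
Primal feasibility (all g_i <= 0): OK
Dual feasibility (all lambda_i >= 0): OK
Complementary slackness (lambda_i * g_i(x) = 0 for all i): FAILS

Verdict: the first failing condition is complementary_slackness -> comp.

comp


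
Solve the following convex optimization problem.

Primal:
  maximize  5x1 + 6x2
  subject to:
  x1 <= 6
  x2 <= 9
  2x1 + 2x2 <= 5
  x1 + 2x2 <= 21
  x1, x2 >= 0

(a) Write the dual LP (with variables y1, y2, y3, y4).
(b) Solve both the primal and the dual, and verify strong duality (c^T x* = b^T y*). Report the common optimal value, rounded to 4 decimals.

The standard primal-dual pair for 'max c^T x s.t. A x <= b, x >= 0' is:
  Dual:  min b^T y  s.t.  A^T y >= c,  y >= 0.

So the dual LP is:
  minimize  6y1 + 9y2 + 5y3 + 21y4
  subject to:
    y1 + 2y3 + y4 >= 5
    y2 + 2y3 + 2y4 >= 6
    y1, y2, y3, y4 >= 0

Solving the primal: x* = (0, 2.5).
  primal value c^T x* = 15.
Solving the dual: y* = (0, 0, 3, 0).
  dual value b^T y* = 15.
Strong duality: c^T x* = b^T y*. Confirmed.

15


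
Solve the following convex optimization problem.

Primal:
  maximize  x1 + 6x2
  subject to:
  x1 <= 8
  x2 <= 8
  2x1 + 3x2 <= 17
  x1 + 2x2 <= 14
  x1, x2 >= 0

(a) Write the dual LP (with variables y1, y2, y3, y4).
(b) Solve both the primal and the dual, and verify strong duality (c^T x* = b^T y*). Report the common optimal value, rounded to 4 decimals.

The standard primal-dual pair for 'max c^T x s.t. A x <= b, x >= 0' is:
  Dual:  min b^T y  s.t.  A^T y >= c,  y >= 0.

So the dual LP is:
  minimize  8y1 + 8y2 + 17y3 + 14y4
  subject to:
    y1 + 2y3 + y4 >= 1
    y2 + 3y3 + 2y4 >= 6
    y1, y2, y3, y4 >= 0

Solving the primal: x* = (0, 5.6667).
  primal value c^T x* = 34.
Solving the dual: y* = (0, 0, 2, 0).
  dual value b^T y* = 34.
Strong duality: c^T x* = b^T y*. Confirmed.

34


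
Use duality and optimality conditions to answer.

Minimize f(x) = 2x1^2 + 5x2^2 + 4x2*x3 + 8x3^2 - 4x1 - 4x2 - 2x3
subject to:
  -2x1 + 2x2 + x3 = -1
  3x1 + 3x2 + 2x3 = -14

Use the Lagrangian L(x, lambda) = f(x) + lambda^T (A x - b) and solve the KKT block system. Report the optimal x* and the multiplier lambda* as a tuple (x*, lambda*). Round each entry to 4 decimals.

Form the Lagrangian:
  L(x, lambda) = (1/2) x^T Q x + c^T x + lambda^T (A x - b)
Stationarity (grad_x L = 0): Q x + c + A^T lambda = 0.
Primal feasibility: A x = b.

This gives the KKT block system:
  [ Q   A^T ] [ x     ]   [-c ]
  [ A    0  ] [ lambda ] = [ b ]

Solving the linear system:
  x*      = (-2.0489, -2.3424, -0.413)
  lambda* = (4.2201, 6.8786)
  f(x*)   = 59.4563

x* = (-2.0489, -2.3424, -0.413), lambda* = (4.2201, 6.8786)


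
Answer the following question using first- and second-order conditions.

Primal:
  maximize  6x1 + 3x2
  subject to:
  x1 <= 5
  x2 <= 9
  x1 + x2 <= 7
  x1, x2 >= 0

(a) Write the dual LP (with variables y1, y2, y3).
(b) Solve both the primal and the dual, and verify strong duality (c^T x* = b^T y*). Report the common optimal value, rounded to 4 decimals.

The standard primal-dual pair for 'max c^T x s.t. A x <= b, x >= 0' is:
  Dual:  min b^T y  s.t.  A^T y >= c,  y >= 0.

So the dual LP is:
  minimize  5y1 + 9y2 + 7y3
  subject to:
    y1 + y3 >= 6
    y2 + y3 >= 3
    y1, y2, y3 >= 0

Solving the primal: x* = (5, 2).
  primal value c^T x* = 36.
Solving the dual: y* = (3, 0, 3).
  dual value b^T y* = 36.
Strong duality: c^T x* = b^T y*. Confirmed.

36


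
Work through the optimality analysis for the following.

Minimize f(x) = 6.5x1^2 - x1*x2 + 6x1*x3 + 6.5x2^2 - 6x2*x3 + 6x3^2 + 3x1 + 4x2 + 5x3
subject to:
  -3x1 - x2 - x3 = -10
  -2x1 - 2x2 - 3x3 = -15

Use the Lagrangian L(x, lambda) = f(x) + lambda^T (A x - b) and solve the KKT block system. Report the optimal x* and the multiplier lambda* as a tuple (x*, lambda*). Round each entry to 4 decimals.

Form the Lagrangian:
  L(x, lambda) = (1/2) x^T Q x + c^T x + lambda^T (A x - b)
Stationarity (grad_x L = 0): Q x + c + A^T lambda = 0.
Primal feasibility: A x = b.

This gives the KKT block system:
  [ Q   A^T ] [ x     ]   [-c ]
  [ A    0  ] [ lambda ] = [ b ]

Solving the linear system:
  x*      = (1.7944, 2.4395, 2.1774)
  lambda* = (8.0484, 6.4032)
  f(x*)   = 101.2802

x* = (1.7944, 2.4395, 2.1774), lambda* = (8.0484, 6.4032)


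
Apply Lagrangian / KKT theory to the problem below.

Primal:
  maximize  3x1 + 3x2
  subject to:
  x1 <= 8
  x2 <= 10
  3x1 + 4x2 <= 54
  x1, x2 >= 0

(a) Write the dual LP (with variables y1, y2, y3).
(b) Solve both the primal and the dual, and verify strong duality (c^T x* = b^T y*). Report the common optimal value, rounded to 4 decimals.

The standard primal-dual pair for 'max c^T x s.t. A x <= b, x >= 0' is:
  Dual:  min b^T y  s.t.  A^T y >= c,  y >= 0.

So the dual LP is:
  minimize  8y1 + 10y2 + 54y3
  subject to:
    y1 + 3y3 >= 3
    y2 + 4y3 >= 3
    y1, y2, y3 >= 0

Solving the primal: x* = (8, 7.5).
  primal value c^T x* = 46.5.
Solving the dual: y* = (0.75, 0, 0.75).
  dual value b^T y* = 46.5.
Strong duality: c^T x* = b^T y*. Confirmed.

46.5


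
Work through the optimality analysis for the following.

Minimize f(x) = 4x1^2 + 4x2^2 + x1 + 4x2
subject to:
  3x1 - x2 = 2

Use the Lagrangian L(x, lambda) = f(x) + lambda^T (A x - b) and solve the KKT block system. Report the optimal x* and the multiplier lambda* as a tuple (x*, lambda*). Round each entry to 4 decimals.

Form the Lagrangian:
  L(x, lambda) = (1/2) x^T Q x + c^T x + lambda^T (A x - b)
Stationarity (grad_x L = 0): Q x + c + A^T lambda = 0.
Primal feasibility: A x = b.

This gives the KKT block system:
  [ Q   A^T ] [ x     ]   [-c ]
  [ A    0  ] [ lambda ] = [ b ]

Solving the linear system:
  x*      = (0.4375, -0.6875)
  lambda* = (-1.5)
  f(x*)   = 0.3438

x* = (0.4375, -0.6875), lambda* = (-1.5)


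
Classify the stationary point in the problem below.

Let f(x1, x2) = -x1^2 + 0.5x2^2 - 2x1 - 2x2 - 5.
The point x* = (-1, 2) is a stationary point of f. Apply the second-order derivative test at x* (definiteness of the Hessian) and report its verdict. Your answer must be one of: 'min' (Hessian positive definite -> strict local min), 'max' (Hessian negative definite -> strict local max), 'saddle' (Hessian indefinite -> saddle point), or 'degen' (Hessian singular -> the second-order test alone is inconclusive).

Compute the Hessian H = grad^2 f:
  H = [[-2, 0], [0, 1]]
Verify stationarity: grad f(x*) = H x* + g = (0, 0).
Eigenvalues of H: -2, 1.
Eigenvalues have mixed signs, so H is indefinite -> x* is a saddle point.

saddle


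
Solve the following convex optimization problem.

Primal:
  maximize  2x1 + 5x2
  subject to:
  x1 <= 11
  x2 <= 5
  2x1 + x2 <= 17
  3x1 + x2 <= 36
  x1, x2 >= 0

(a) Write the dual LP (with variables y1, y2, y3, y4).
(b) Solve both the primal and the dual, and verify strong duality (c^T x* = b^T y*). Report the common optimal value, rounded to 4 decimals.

The standard primal-dual pair for 'max c^T x s.t. A x <= b, x >= 0' is:
  Dual:  min b^T y  s.t.  A^T y >= c,  y >= 0.

So the dual LP is:
  minimize  11y1 + 5y2 + 17y3 + 36y4
  subject to:
    y1 + 2y3 + 3y4 >= 2
    y2 + y3 + y4 >= 5
    y1, y2, y3, y4 >= 0

Solving the primal: x* = (6, 5).
  primal value c^T x* = 37.
Solving the dual: y* = (0, 4, 1, 0).
  dual value b^T y* = 37.
Strong duality: c^T x* = b^T y*. Confirmed.

37


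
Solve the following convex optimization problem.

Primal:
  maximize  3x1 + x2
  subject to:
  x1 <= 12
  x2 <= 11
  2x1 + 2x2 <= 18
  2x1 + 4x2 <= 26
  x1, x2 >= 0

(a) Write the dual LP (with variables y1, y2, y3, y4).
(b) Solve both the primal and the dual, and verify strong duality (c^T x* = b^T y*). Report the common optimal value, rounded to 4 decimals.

The standard primal-dual pair for 'max c^T x s.t. A x <= b, x >= 0' is:
  Dual:  min b^T y  s.t.  A^T y >= c,  y >= 0.

So the dual LP is:
  minimize  12y1 + 11y2 + 18y3 + 26y4
  subject to:
    y1 + 2y3 + 2y4 >= 3
    y2 + 2y3 + 4y4 >= 1
    y1, y2, y3, y4 >= 0

Solving the primal: x* = (9, 0).
  primal value c^T x* = 27.
Solving the dual: y* = (0, 0, 1.5, 0).
  dual value b^T y* = 27.
Strong duality: c^T x* = b^T y*. Confirmed.

27


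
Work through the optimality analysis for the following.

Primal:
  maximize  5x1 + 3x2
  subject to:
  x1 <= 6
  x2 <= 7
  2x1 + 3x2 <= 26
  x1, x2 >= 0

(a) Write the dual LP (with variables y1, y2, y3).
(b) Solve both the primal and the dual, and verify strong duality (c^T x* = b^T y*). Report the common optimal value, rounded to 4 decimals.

The standard primal-dual pair for 'max c^T x s.t. A x <= b, x >= 0' is:
  Dual:  min b^T y  s.t.  A^T y >= c,  y >= 0.

So the dual LP is:
  minimize  6y1 + 7y2 + 26y3
  subject to:
    y1 + 2y3 >= 5
    y2 + 3y3 >= 3
    y1, y2, y3 >= 0

Solving the primal: x* = (6, 4.6667).
  primal value c^T x* = 44.
Solving the dual: y* = (3, 0, 1).
  dual value b^T y* = 44.
Strong duality: c^T x* = b^T y*. Confirmed.

44


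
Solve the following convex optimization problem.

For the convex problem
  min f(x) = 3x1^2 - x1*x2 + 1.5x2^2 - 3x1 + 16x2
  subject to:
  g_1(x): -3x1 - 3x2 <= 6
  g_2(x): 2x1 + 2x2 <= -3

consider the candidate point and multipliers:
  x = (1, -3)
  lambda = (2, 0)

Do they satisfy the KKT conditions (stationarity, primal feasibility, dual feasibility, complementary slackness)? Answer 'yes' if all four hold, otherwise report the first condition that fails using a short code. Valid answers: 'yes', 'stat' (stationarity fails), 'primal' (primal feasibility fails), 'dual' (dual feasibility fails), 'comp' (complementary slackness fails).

Gradient of f: grad f(x) = Q x + c = (6, 6)
Constraint values g_i(x) = a_i^T x - b_i:
  g_1((1, -3)) = 0
  g_2((1, -3)) = -1
Stationarity residual: grad f(x) + sum_i lambda_i a_i = (0, 0)
  -> stationarity OK
Primal feasibility (all g_i <= 0): OK
Dual feasibility (all lambda_i >= 0): OK
Complementary slackness (lambda_i * g_i(x) = 0 for all i): OK

Verdict: yes, KKT holds.

yes
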